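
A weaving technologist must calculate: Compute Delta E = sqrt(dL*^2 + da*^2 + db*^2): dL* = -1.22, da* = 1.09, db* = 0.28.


Formula: Delta E = sqrt(dL*^2 + da*^2 + db*^2)
Step 1: dL*^2 = (-1.22)^2 = 1.4884
Step 2: da*^2 = 1.09^2 = 1.1881
Step 3: db*^2 = 0.28^2 = 0.0784
Step 4: Sum = 1.4884 + 1.1881 + 0.0784 = 2.7549
Step 5: Delta E = sqrt(2.7549) = 1.66

1.66 Delta E


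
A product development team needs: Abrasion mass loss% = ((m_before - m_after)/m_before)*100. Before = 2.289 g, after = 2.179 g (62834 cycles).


Formula: Mass loss% = ((m_before - m_after) / m_before) * 100
Step 1: Mass loss = 2.289 - 2.179 = 0.11 g
Step 2: Ratio = 0.11 / 2.289 = 0.0480559
Step 3: Mass loss% = 0.0480559 * 100 = 4.80559% ≈ 4.81%

4.81%


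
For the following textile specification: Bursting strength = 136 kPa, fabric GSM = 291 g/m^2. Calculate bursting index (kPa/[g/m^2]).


Formula: Bursting Index = Bursting Strength / Fabric GSM
BI = 136 kPa / 291 g/m^2
BI = 0.467 kPa/(g/m^2)

0.467 kPa/(g/m^2)


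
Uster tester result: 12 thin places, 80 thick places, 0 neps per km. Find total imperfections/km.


Formula: Total = thin places + thick places + neps
Total = 12 + 80 + 0
Total = 92 imperfections/km

92 imperfections/km


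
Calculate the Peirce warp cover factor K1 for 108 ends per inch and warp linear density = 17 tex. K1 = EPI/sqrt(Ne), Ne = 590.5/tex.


Formula: K1 = EPI / sqrt(Ne), with Ne = 590.5 / tex_warp
Step 1: Ne = 590.5 / 17 = 34.735
Step 2: sqrt(Ne) = sqrt(34.735) = 5.8936
Step 3: K1 = 108 / 5.8936 = 18.3

18.3


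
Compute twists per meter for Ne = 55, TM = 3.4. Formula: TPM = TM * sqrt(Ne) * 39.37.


Formula: TPM = TM * sqrt(Ne) * 39.37
Step 1: sqrt(Ne) = sqrt(55) = 7.4162
Step 2: TM * sqrt(Ne) = 3.4 * 7.4162 = 25.2151
Step 3: TPM = 25.2151 * 39.37 = 993 twists/m

993 twists/m


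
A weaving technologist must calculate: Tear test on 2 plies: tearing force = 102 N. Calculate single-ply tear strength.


Formula: Per-ply strength = Total force / Number of plies
Per-ply = 102 N / 2
Per-ply = 51 N

51 N


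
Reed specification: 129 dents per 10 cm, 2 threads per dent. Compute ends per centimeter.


Formula: EPC = (dents per 10 cm * ends per dent) / 10
Step 1: Total ends per 10 cm = 129 * 2 = 258
Step 2: EPC = 258 / 10 = 25.8 ends/cm

25.8 ends/cm


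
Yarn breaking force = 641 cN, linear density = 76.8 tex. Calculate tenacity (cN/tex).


Formula: Tenacity = Breaking force / Linear density
Tenacity = 641 cN / 76.8 tex
Tenacity = 8.35 cN/tex

8.35 cN/tex


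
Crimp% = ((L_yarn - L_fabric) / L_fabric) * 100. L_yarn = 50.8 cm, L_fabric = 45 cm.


Formula: Crimp% = ((L_yarn - L_fabric) / L_fabric) * 100
Step 1: Extension = 50.8 - 45 = 5.8 cm
Step 2: Crimp% = (5.8 / 45) * 100
Step 3: Crimp% = 0.128889 * 100 = 12.8889% ≈ 12.9%

12.9%


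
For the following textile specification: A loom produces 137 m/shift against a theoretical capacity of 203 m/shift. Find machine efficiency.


Formula: Efficiency% = (Actual output / Theoretical output) * 100
Efficiency% = (137 / 203) * 100
Efficiency% = 0.674877 * 100 = 67.4877% ≈ 67.5%

67.5%


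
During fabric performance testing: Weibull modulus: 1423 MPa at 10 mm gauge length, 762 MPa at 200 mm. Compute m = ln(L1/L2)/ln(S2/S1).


Formula: m = ln(L1/L2) / ln(S2/S1)
Step 1: ln(L1/L2) = ln(10/200) = -2.99573
Step 2: S2/S1 = 762/1423 = 0.53549
Step 3: ln(S2/S1) = ln(0.53549) = -0.62457
Step 4: m = -2.99573 / -0.62457 = 4.80

4.80 (Weibull m)


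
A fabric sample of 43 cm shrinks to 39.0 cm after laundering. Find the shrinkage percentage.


Formula: Shrinkage% = ((L_before - L_after) / L_before) * 100
Step 1: Shrinkage = 43 - 39.0 = 4.0 cm
Step 2: Shrinkage% = (4.0 / 43) * 100
Step 3: Shrinkage% = 0.093023 * 100 = 9.3023% ≈ 9.3%

9.3%


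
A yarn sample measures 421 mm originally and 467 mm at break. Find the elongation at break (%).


Formula: Elongation (%) = ((L_break - L0) / L0) * 100
Step 1: Extension = 467 - 421 = 46 mm
Step 2: Elongation = (46 / 421) * 100
Step 3: Elongation = 0.109264 * 100 = 10.9264% ≈ 10.9%

10.9%


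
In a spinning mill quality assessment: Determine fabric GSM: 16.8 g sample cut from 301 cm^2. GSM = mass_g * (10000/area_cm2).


Formula: GSM = mass_g / area_m2
Step 1: Convert area: 301 cm^2 = 301 / 10000 = 0.0301 m^2
Step 2: GSM = 16.8 g / 0.0301 m^2 = 558.1 g/m^2

558.1 g/m^2


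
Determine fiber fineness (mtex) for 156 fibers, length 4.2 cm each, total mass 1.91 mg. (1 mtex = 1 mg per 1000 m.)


Formula: fineness (mtex) = mass (mg) / total length (km) = (mass_mg / total_length_m) * 1000
Step 1: Convert fiber length: 4.2 cm = 0.042 m
Step 2: Total fiber length = 156 * 0.042 = 6.552 m
Step 3: Linear density = 1.91 mg / 6.552 m = 0.2915 mg/m
Step 4: fineness = 0.2915 * 1000 = 291.5 mtex

291.5 mtex


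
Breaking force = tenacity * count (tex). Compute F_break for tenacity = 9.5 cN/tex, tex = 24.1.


Formula: Breaking force = Tenacity * Linear density
F = 9.5 cN/tex * 24.1 tex
F = 228.95 cN

228.95 cN


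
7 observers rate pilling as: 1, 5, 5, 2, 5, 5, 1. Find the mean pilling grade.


Formula: Mean = sum / count
Sum = 1 + 5 + 5 + 2 + 5 + 5 + 1 = 24
Mean = 24 / 7 = 3.4

3.4


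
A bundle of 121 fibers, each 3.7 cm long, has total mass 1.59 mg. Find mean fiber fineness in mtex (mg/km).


Formula: fineness (mtex) = mass (mg) / total length (km) = (mass_mg / total_length_m) * 1000
Step 1: Convert fiber length: 3.7 cm = 0.037 m
Step 2: Total fiber length = 121 * 0.037 = 4.477 m
Step 3: Linear density = 1.59 mg / 4.477 m = 0.3551 mg/m
Step 4: fineness = 0.3551 * 1000 = 355.1 mtex

355.1 mtex


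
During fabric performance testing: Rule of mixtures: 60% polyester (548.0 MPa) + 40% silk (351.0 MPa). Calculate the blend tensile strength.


Formula: Blend property = (fraction_A * property_A) + (fraction_B * property_B)
Step 1: Contribution A = 60/100 * 548.0 MPa = 328.8 MPa
Step 2: Contribution B = 40/100 * 351.0 MPa = 140.4 MPa
Step 3: Blend tensile strength = 328.8 + 140.4 = 469.2 MPa

469.2 MPa


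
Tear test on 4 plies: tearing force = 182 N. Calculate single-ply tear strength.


Formula: Per-ply strength = Total force / Number of plies
Per-ply = 182 N / 4
Per-ply = 45.5 N

45.5 N


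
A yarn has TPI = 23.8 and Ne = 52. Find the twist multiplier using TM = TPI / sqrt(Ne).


Formula: TM = TPI / sqrt(Ne)
Step 1: sqrt(Ne) = sqrt(52) = 7.2111
Step 2: TM = 23.8 / 7.2111 = 3.30

3.30 TM


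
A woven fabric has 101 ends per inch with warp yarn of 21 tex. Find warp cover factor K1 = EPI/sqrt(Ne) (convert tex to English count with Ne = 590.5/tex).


Formula: K1 = EPI / sqrt(Ne), with Ne = 590.5 / tex_warp
Step 1: Ne = 590.5 / 21 = 28.119
Step 2: sqrt(Ne) = sqrt(28.119) = 5.3027
Step 3: K1 = 101 / 5.3027 = 19.0

19.0


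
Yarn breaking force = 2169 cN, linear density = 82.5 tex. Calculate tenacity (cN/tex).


Formula: Tenacity = Breaking force / Linear density
Tenacity = 2169 cN / 82.5 tex
Tenacity = 26.29 cN/tex

26.29 cN/tex


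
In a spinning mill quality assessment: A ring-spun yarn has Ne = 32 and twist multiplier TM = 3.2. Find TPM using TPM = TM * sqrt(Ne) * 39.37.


Formula: TPM = TM * sqrt(Ne) * 39.37
Step 1: sqrt(Ne) = sqrt(32) = 5.6569
Step 2: TM * sqrt(Ne) = 3.2 * 5.6569 = 18.1021
Step 3: TPM = 18.1021 * 39.37 = 713 twists/m

713 twists/m


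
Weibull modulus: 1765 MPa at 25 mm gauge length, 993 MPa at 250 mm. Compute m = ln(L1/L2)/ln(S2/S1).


Formula: m = ln(L1/L2) / ln(S2/S1)
Step 1: ln(L1/L2) = ln(25/250) = -2.30259
Step 2: S2/S1 = 993/1765 = 0.56261
Step 3: ln(S2/S1) = ln(0.56261) = -0.57517
Step 4: m = -2.30259 / -0.57517 = 4.00

4.00 (Weibull m)


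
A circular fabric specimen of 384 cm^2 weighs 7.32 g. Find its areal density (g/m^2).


Formula: GSM = mass_g / area_m2
Step 1: Convert area: 384 cm^2 = 384 / 10000 = 0.0384 m^2
Step 2: GSM = 7.32 g / 0.0384 m^2 = 190.6 g/m^2

190.6 g/m^2


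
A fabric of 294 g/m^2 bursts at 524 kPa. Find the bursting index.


Formula: Bursting Index = Bursting Strength / Fabric GSM
BI = 524 kPa / 294 g/m^2
BI = 1.782 kPa/(g/m^2)

1.782 kPa/(g/m^2)


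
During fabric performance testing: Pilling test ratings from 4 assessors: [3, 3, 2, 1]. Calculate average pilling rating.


Formula: Mean = sum / count
Sum = 3 + 3 + 2 + 1 = 9
Mean = 9 / 4 = 2.3

2.3


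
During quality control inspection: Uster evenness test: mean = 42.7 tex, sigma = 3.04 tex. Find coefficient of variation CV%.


Formula: CV% = (standard deviation / mean) * 100
Step 1: Ratio = 3.04 / 42.7 = 0.071194
Step 2: CV% = 0.071194 * 100 = 7.1194% ≈ 7.1%

7.1%


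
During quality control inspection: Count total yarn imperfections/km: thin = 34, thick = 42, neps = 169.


Formula: Total = thin places + thick places + neps
Total = 34 + 42 + 169
Total = 245 imperfections/km

245 imperfections/km


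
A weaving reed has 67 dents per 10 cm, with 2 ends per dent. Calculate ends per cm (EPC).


Formula: EPC = (dents per 10 cm * ends per dent) / 10
Step 1: Total ends per 10 cm = 67 * 2 = 134
Step 2: EPC = 134 / 10 = 13.4 ends/cm

13.4 ends/cm


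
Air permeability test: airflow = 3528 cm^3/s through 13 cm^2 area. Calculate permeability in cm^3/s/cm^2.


Formula: Air Permeability = Airflow / Test Area
AP = 3528 cm^3/s / 13 cm^2
AP = 271.4 cm^3/s/cm^2

271.4 cm^3/s/cm^2


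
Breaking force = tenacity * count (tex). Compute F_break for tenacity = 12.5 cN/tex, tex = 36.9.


Formula: Breaking force = Tenacity * Linear density
F = 12.5 cN/tex * 36.9 tex
F = 461.25 cN

461.25 cN


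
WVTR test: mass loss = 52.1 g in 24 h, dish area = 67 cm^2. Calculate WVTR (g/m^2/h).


Formula: WVTR = mass_loss / (area * time)
Step 1: Convert area: 67 cm^2 = 0.0067 m^2
Step 2: WVTR = 52.1 g / (0.0067 m^2 * 24 h)
Step 3: WVTR = 52.1 / 0.1608 = 324.0 g/m^2/h

324.0 g/m^2/h


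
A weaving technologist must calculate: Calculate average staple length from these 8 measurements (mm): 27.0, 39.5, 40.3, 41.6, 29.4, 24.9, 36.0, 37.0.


Formula: Mean = sum of lengths / count
Sum = 27.0 + 39.5 + 40.3 + 41.6 + 29.4 + 24.9 + 36.0 + 37.0
Sum = 275.7 mm
Mean = 275.7 / 8 = 34.46 mm

34.46 mm


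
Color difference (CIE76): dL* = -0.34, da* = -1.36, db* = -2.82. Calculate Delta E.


Formula: Delta E = sqrt(dL*^2 + da*^2 + db*^2)
Step 1: dL*^2 = (-0.34)^2 = 0.1156
Step 2: da*^2 = (-1.36)^2 = 1.8496
Step 3: db*^2 = (-2.82)^2 = 7.9524
Step 4: Sum = 0.1156 + 1.8496 + 7.9524 = 9.9176
Step 5: Delta E = sqrt(9.9176) = 3.15

3.15 Delta E


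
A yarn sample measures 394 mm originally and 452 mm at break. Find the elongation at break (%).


Formula: Elongation (%) = ((L_break - L0) / L0) * 100
Step 1: Extension = 452 - 394 = 58 mm
Step 2: Elongation = (58 / 394) * 100
Step 3: Elongation = 0.147208 * 100 = 14.7208% ≈ 14.7%

14.7%


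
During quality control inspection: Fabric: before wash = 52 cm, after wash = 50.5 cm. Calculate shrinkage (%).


Formula: Shrinkage% = ((L_before - L_after) / L_before) * 100
Step 1: Shrinkage = 52 - 50.5 = 1.5 cm
Step 2: Shrinkage% = (1.5 / 52) * 100
Step 3: Shrinkage% = 0.028846 * 100 = 2.8846% ≈ 2.9%

2.9%


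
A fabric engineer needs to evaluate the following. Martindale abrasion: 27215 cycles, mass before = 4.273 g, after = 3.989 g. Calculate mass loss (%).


Formula: Mass loss% = ((m_before - m_after) / m_before) * 100
Step 1: Mass loss = 4.273 - 3.989 = 0.284 g
Step 2: Ratio = 0.284 / 4.273 = 0.0664638
Step 3: Mass loss% = 0.0664638 * 100 = 6.64638% ≈ 6.65%

6.65%


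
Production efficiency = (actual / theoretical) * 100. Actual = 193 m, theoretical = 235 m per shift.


Formula: Efficiency% = (Actual output / Theoretical output) * 100
Efficiency% = (193 / 235) * 100
Efficiency% = 0.821277 * 100 = 82.1277% ≈ 82.1%

82.1%


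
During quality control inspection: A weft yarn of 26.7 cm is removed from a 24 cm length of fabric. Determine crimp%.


Formula: Crimp% = ((L_yarn - L_fabric) / L_fabric) * 100
Step 1: Extension = 26.7 - 24 = 2.7 cm
Step 2: Crimp% = (2.7 / 24) * 100
Step 3: Crimp% = 0.1125 * 100 = 11.25% ≈ 11.3%

11.3%


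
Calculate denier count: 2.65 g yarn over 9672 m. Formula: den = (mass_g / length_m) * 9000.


Formula: den = (mass_g / length_m) * 9000
Substituting: den = (2.65 / 9672) * 9000
Intermediate: 2.65 / 9672 = 0.00027399 g/m
den = 0.00027399 * 9000 = 2.5 denier

2.5 denier


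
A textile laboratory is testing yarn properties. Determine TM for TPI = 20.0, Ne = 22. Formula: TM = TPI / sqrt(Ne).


Formula: TM = TPI / sqrt(Ne)
Step 1: sqrt(Ne) = sqrt(22) = 4.6904
Step 2: TM = 20.0 / 4.6904 = 4.26

4.26 TM


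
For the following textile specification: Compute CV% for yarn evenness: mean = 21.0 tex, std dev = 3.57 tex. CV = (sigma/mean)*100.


Formula: CV% = (standard deviation / mean) * 100
Step 1: Ratio = 3.57 / 21.0 = 0.17
Step 2: CV% = 0.17 * 100 = 17.0%

17.0%


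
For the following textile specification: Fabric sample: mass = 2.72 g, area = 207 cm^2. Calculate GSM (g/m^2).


Formula: GSM = mass_g / area_m2
Step 1: Convert area: 207 cm^2 = 207 / 10000 = 0.0207 m^2
Step 2: GSM = 2.72 g / 0.0207 m^2 = 131.4 g/m^2

131.4 g/m^2


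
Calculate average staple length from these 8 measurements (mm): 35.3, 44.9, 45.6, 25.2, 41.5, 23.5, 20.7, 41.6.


Formula: Mean = sum of lengths / count
Sum = 35.3 + 44.9 + 45.6 + 25.2 + 41.5 + 23.5 + 20.7 + 41.6
Sum = 278.3 mm
Mean = 278.3 / 8 = 34.79 mm

34.79 mm


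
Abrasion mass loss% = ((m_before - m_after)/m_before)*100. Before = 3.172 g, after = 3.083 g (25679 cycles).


Formula: Mass loss% = ((m_before - m_after) / m_before) * 100
Step 1: Mass loss = 3.172 - 3.083 = 0.089 g
Step 2: Ratio = 0.089 / 3.172 = 0.028058
Step 3: Mass loss% = 0.028058 * 100 = 2.8058% ≈ 2.81%

2.81%


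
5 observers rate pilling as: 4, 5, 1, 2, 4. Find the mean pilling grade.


Formula: Mean = sum / count
Sum = 4 + 5 + 1 + 2 + 4 = 16
Mean = 16 / 5 = 3.2

3.2


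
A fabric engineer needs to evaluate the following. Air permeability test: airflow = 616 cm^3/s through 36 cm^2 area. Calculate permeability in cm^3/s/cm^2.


Formula: Air Permeability = Airflow / Test Area
AP = 616 cm^3/s / 36 cm^2
AP = 17.1 cm^3/s/cm^2

17.1 cm^3/s/cm^2


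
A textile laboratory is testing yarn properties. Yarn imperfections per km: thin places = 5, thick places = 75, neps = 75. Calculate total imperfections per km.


Formula: Total = thin places + thick places + neps
Total = 5 + 75 + 75
Total = 155 imperfections/km

155 imperfections/km


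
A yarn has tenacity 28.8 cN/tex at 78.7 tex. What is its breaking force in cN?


Formula: Breaking force = Tenacity * Linear density
F = 28.8 cN/tex * 78.7 tex
F = 2266.56 cN

2266.56 cN


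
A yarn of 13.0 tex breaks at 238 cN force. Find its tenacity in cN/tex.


Formula: Tenacity = Breaking force / Linear density
Tenacity = 238 cN / 13.0 tex
Tenacity = 18.31 cN/tex

18.31 cN/tex


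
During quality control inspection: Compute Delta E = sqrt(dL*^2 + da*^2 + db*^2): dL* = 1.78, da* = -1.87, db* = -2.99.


Formula: Delta E = sqrt(dL*^2 + da*^2 + db*^2)
Step 1: dL*^2 = 1.78^2 = 3.1684
Step 2: da*^2 = (-1.87)^2 = 3.4969
Step 3: db*^2 = (-2.99)^2 = 8.9401
Step 4: Sum = 3.1684 + 3.4969 + 8.9401 = 15.6054
Step 5: Delta E = sqrt(15.6054) = 3.95

3.95 Delta E


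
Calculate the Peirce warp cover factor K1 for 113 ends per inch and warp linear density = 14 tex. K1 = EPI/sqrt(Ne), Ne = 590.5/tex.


Formula: K1 = EPI / sqrt(Ne), with Ne = 590.5 / tex_warp
Step 1: Ne = 590.5 / 14 = 42.179
Step 2: sqrt(Ne) = sqrt(42.179) = 6.4945
Step 3: K1 = 113 / 6.4945 = 17.4

17.4


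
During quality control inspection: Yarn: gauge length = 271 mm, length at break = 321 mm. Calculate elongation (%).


Formula: Elongation (%) = ((L_break - L0) / L0) * 100
Step 1: Extension = 321 - 271 = 50 mm
Step 2: Elongation = (50 / 271) * 100
Step 3: Elongation = 0.184502 * 100 = 18.4502% ≈ 18.5%

18.5%


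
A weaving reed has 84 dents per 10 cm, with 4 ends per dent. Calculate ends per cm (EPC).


Formula: EPC = (dents per 10 cm * ends per dent) / 10
Step 1: Total ends per 10 cm = 84 * 4 = 336
Step 2: EPC = 336 / 10 = 33.6 ends/cm

33.6 ends/cm


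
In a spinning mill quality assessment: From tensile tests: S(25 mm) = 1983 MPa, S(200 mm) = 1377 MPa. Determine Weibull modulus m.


Formula: m = ln(L1/L2) / ln(S2/S1)
Step 1: ln(L1/L2) = ln(25/200) = -2.07944
Step 2: S2/S1 = 1377/1983 = 0.6944
Step 3: ln(S2/S1) = ln(0.6944) = -0.36471
Step 4: m = -2.07944 / -0.36471 = 5.70

5.70 (Weibull m)


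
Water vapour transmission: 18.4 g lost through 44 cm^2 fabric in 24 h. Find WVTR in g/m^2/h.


Formula: WVTR = mass_loss / (area * time)
Step 1: Convert area: 44 cm^2 = 0.0044 m^2
Step 2: WVTR = 18.4 g / (0.0044 m^2 * 24 h)
Step 3: WVTR = 18.4 / 0.1056 = 174.2 g/m^2/h

174.2 g/m^2/h


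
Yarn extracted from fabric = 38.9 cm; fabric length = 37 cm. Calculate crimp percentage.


Formula: Crimp% = ((L_yarn - L_fabric) / L_fabric) * 100
Step 1: Extension = 38.9 - 37 = 1.9 cm
Step 2: Crimp% = (1.9 / 37) * 100
Step 3: Crimp% = 0.051351 * 100 = 5.1351% ≈ 5.1%

5.1%


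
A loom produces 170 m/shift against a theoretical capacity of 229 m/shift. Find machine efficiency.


Formula: Efficiency% = (Actual output / Theoretical output) * 100
Efficiency% = (170 / 229) * 100
Efficiency% = 0.742358 * 100 = 74.2358% ≈ 74.2%

74.2%


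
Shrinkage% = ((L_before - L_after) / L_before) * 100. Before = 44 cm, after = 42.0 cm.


Formula: Shrinkage% = ((L_before - L_after) / L_before) * 100
Step 1: Shrinkage = 44 - 42.0 = 2.0 cm
Step 2: Shrinkage% = (2.0 / 44) * 100
Step 3: Shrinkage% = 0.045455 * 100 = 4.5455% ≈ 4.5%

4.5%


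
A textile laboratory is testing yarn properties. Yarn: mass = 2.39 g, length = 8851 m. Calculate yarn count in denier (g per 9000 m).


Formula: den = (mass_g / length_m) * 9000
Substituting: den = (2.39 / 8851) * 9000
Intermediate: 2.39 / 8851 = 0.00027003 g/m
den = 0.00027003 * 9000 = 2.4 denier

2.4 denier


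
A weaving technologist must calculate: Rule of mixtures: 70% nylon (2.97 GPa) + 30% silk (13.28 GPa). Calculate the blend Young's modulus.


Formula: Blend property = (fraction_A * property_A) + (fraction_B * property_B)
Step 1: Contribution A = 70/100 * 2.97 GPa = 2.079 GPa
Step 2: Contribution B = 30/100 * 13.28 GPa = 3.984 GPa
Step 3: Blend Young's modulus = 2.079 + 3.984 = 6.063 GPa

6.063 GPa


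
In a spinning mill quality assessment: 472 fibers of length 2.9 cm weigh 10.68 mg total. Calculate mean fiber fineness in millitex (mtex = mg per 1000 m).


Formula: fineness (mtex) = mass (mg) / total length (km) = (mass_mg / total_length_m) * 1000
Step 1: Convert fiber length: 2.9 cm = 0.029 m
Step 2: Total fiber length = 472 * 0.029 = 13.688 m
Step 3: Linear density = 10.68 mg / 13.688 m = 0.7802 mg/m
Step 4: fineness = 0.7802 * 1000 = 780.2 mtex

780.2 mtex


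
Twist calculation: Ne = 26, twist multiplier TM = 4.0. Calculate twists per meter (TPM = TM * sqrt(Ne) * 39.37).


Formula: TPM = TM * sqrt(Ne) * 39.37
Step 1: sqrt(Ne) = sqrt(26) = 5.099
Step 2: TM * sqrt(Ne) = 4.0 * 5.099 = 20.396
Step 3: TPM = 20.396 * 39.37 = 803 twists/m

803 twists/m


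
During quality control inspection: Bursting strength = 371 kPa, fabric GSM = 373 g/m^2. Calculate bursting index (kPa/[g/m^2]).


Formula: Bursting Index = Bursting Strength / Fabric GSM
BI = 371 kPa / 373 g/m^2
BI = 0.995 kPa/(g/m^2)

0.995 kPa/(g/m^2)


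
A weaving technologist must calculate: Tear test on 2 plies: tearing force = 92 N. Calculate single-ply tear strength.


Formula: Per-ply strength = Total force / Number of plies
Per-ply = 92 N / 2
Per-ply = 46 N

46 N


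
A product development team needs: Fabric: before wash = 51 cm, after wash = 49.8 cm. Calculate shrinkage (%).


Formula: Shrinkage% = ((L_before - L_after) / L_before) * 100
Step 1: Shrinkage = 51 - 49.8 = 1.2 cm
Step 2: Shrinkage% = (1.2 / 51) * 100
Step 3: Shrinkage% = 0.023529 * 100 = 2.3529% ≈ 2.4%

2.4%


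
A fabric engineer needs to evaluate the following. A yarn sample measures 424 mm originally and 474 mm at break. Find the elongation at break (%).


Formula: Elongation (%) = ((L_break - L0) / L0) * 100
Step 1: Extension = 474 - 424 = 50 mm
Step 2: Elongation = (50 / 424) * 100
Step 3: Elongation = 0.117925 * 100 = 11.7925% ≈ 11.8%

11.8%


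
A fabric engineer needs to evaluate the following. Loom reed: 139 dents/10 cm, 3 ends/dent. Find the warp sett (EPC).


Formula: EPC = (dents per 10 cm * ends per dent) / 10
Step 1: Total ends per 10 cm = 139 * 3 = 417
Step 2: EPC = 417 / 10 = 41.7 ends/cm

41.7 ends/cm


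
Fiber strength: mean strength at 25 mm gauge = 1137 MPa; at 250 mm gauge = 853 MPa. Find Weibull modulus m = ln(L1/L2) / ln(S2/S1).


Formula: m = ln(L1/L2) / ln(S2/S1)
Step 1: ln(L1/L2) = ln(25/250) = -2.30259
Step 2: S2/S1 = 853/1137 = 0.75022
Step 3: ln(S2/S1) = ln(0.75022) = -0.28739
Step 4: m = -2.30259 / -0.28739 = 8.01

8.01 (Weibull m)


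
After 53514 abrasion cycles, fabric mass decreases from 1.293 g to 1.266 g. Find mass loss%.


Formula: Mass loss% = ((m_before - m_after) / m_before) * 100
Step 1: Mass loss = 1.293 - 1.266 = 0.027 g
Step 2: Ratio = 0.027 / 1.293 = 0.0208817
Step 3: Mass loss% = 0.0208817 * 100 = 2.08817% ≈ 2.09%

2.09%


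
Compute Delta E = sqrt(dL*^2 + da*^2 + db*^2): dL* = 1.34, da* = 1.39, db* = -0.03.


Formula: Delta E = sqrt(dL*^2 + da*^2 + db*^2)
Step 1: dL*^2 = 1.34^2 = 1.7956
Step 2: da*^2 = 1.39^2 = 1.9321
Step 3: db*^2 = (-0.03)^2 = 0.0009
Step 4: Sum = 1.7956 + 1.9321 + 0.0009 = 3.7286
Step 5: Delta E = sqrt(3.7286) = 1.93

1.93 Delta E


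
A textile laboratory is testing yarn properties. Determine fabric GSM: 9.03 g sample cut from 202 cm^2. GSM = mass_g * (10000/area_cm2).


Formula: GSM = mass_g / area_m2
Step 1: Convert area: 202 cm^2 = 202 / 10000 = 0.0202 m^2
Step 2: GSM = 9.03 g / 0.0202 m^2 = 447.0 g/m^2

447.0 g/m^2


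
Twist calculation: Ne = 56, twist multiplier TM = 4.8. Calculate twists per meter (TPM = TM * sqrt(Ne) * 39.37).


Formula: TPM = TM * sqrt(Ne) * 39.37
Step 1: sqrt(Ne) = sqrt(56) = 7.4833
Step 2: TM * sqrt(Ne) = 4.8 * 7.4833 = 35.9198
Step 3: TPM = 35.9198 * 39.37 = 1414 twists/m

1414 twists/m


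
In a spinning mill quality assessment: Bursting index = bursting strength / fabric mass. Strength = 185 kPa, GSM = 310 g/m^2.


Formula: Bursting Index = Bursting Strength / Fabric GSM
BI = 185 kPa / 310 g/m^2
BI = 0.597 kPa/(g/m^2)

0.597 kPa/(g/m^2)


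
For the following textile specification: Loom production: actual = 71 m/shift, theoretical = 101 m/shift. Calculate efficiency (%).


Formula: Efficiency% = (Actual output / Theoretical output) * 100
Efficiency% = (71 / 101) * 100
Efficiency% = 0.70297 * 100 = 70.297% ≈ 70.3%

70.3%


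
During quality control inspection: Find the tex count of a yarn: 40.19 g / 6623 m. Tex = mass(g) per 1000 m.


Formula: Tex = (mass_g / length_m) * 1000
Substituting: Tex = (40.19 / 6623) * 1000
Intermediate: 40.19 / 6623 = 0.00606825 g/m
Tex = 0.00606825 * 1000 = 6.07 tex

6.07 tex


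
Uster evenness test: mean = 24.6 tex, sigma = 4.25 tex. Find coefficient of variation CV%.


Formula: CV% = (standard deviation / mean) * 100
Step 1: Ratio = 4.25 / 24.6 = 0.172764
Step 2: CV% = 0.172764 * 100 = 17.2764% ≈ 17.3%

17.3%


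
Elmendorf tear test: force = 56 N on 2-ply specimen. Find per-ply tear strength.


Formula: Per-ply strength = Total force / Number of plies
Per-ply = 56 N / 2
Per-ply = 28 N

28 N


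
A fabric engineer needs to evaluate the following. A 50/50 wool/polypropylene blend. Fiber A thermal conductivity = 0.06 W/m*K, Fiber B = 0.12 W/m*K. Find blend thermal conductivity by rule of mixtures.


Formula: Blend property = (fraction_A * property_A) + (fraction_B * property_B)
Step 1: Contribution A = 50/100 * 0.06 W/m*K = 0.03 W/m*K
Step 2: Contribution B = 50/100 * 0.12 W/m*K = 0.06 W/m*K
Step 3: Blend thermal conductivity = 0.03 + 0.06 = 0.09 W/m*K

0.09 W/m*K


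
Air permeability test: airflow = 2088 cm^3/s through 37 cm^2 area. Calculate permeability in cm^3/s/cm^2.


Formula: Air Permeability = Airflow / Test Area
AP = 2088 cm^3/s / 37 cm^2
AP = 56.4 cm^3/s/cm^2

56.4 cm^3/s/cm^2


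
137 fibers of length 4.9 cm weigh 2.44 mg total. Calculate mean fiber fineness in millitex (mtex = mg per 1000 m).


Formula: fineness (mtex) = mass (mg) / total length (km) = (mass_mg / total_length_m) * 1000
Step 1: Convert fiber length: 4.9 cm = 0.049 m
Step 2: Total fiber length = 137 * 0.049 = 6.713 m
Step 3: Linear density = 2.44 mg / 6.713 m = 0.3635 mg/m
Step 4: fineness = 0.3635 * 1000 = 363.5 mtex

363.5 mtex


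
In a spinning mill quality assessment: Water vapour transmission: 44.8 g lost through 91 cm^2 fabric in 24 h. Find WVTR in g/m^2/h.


Formula: WVTR = mass_loss / (area * time)
Step 1: Convert area: 91 cm^2 = 0.0091 m^2
Step 2: WVTR = 44.8 g / (0.0091 m^2 * 24 h)
Step 3: WVTR = 44.8 / 0.2184 = 205.1 g/m^2/h

205.1 g/m^2/h


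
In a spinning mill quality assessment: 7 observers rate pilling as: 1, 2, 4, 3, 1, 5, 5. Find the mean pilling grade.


Formula: Mean = sum / count
Sum = 1 + 2 + 4 + 3 + 1 + 5 + 5 = 21
Mean = 21 / 7 = 3.0

3.0


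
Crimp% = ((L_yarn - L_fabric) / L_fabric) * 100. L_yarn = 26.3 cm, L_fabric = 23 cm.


Formula: Crimp% = ((L_yarn - L_fabric) / L_fabric) * 100
Step 1: Extension = 26.3 - 23 = 3.3 cm
Step 2: Crimp% = (3.3 / 23) * 100
Step 3: Crimp% = 0.143478 * 100 = 14.3478% ≈ 14.3%

14.3%


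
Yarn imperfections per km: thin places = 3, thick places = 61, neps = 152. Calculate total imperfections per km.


Formula: Total = thin places + thick places + neps
Total = 3 + 61 + 152
Total = 216 imperfections/km

216 imperfections/km


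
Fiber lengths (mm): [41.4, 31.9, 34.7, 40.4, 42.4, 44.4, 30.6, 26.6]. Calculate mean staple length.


Formula: Mean = sum of lengths / count
Sum = 41.4 + 31.9 + 34.7 + 40.4 + 42.4 + 44.4 + 30.6 + 26.6
Sum = 292.4 mm
Mean = 292.4 / 8 = 36.55 mm

36.55 mm


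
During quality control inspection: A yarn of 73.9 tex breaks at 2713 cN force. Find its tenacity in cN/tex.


Formula: Tenacity = Breaking force / Linear density
Tenacity = 2713 cN / 73.9 tex
Tenacity = 36.71 cN/tex

36.71 cN/tex


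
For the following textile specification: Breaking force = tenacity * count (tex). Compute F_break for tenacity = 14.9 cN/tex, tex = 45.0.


Formula: Breaking force = Tenacity * Linear density
F = 14.9 cN/tex * 45.0 tex
F = 670.50 cN

670.50 cN


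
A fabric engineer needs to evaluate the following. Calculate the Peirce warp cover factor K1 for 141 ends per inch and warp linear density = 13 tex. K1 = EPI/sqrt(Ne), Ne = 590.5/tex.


Formula: K1 = EPI / sqrt(Ne), with Ne = 590.5 / tex_warp
Step 1: Ne = 590.5 / 13 = 45.423
Step 2: sqrt(Ne) = sqrt(45.423) = 6.7397
Step 3: K1 = 141 / 6.7397 = 20.9

20.9


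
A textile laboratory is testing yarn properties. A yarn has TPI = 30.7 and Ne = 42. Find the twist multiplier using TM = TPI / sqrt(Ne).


Formula: TM = TPI / sqrt(Ne)
Step 1: sqrt(Ne) = sqrt(42) = 6.4807
Step 2: TM = 30.7 / 6.4807 = 4.74

4.74 TM


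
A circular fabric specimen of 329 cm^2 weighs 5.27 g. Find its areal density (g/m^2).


Formula: GSM = mass_g / area_m2
Step 1: Convert area: 329 cm^2 = 329 / 10000 = 0.0329 m^2
Step 2: GSM = 5.27 g / 0.0329 m^2 = 160.2 g/m^2

160.2 g/m^2


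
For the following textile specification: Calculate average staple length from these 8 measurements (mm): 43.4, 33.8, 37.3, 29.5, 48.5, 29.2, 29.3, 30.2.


Formula: Mean = sum of lengths / count
Sum = 43.4 + 33.8 + 37.3 + 29.5 + 48.5 + 29.2 + 29.3 + 30.2
Sum = 281.2 mm
Mean = 281.2 / 8 = 35.15 mm

35.15 mm


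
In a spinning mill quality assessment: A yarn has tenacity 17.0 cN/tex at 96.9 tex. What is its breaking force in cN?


Formula: Breaking force = Tenacity * Linear density
F = 17.0 cN/tex * 96.9 tex
F = 1647.30 cN

1647.30 cN


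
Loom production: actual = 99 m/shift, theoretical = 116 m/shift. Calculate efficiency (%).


Formula: Efficiency% = (Actual output / Theoretical output) * 100
Efficiency% = (99 / 116) * 100
Efficiency% = 0.853448 * 100 = 85.3448% ≈ 85.3%

85.3%


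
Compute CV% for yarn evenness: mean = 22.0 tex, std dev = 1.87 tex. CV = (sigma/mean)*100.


Formula: CV% = (standard deviation / mean) * 100
Step 1: Ratio = 1.87 / 22.0 = 0.085
Step 2: CV% = 0.085 * 100 = 8.5%

8.5%


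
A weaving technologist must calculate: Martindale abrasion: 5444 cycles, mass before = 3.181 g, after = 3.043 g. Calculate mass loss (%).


Formula: Mass loss% = ((m_before - m_after) / m_before) * 100
Step 1: Mass loss = 3.181 - 3.043 = 0.138 g
Step 2: Ratio = 0.138 / 3.181 = 0.0433826
Step 3: Mass loss% = 0.0433826 * 100 = 4.33826% ≈ 4.34%

4.34%


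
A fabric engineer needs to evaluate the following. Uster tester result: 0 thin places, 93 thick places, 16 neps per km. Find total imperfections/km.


Formula: Total = thin places + thick places + neps
Total = 0 + 93 + 16
Total = 109 imperfections/km

109 imperfections/km


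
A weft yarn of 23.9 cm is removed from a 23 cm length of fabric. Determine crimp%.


Formula: Crimp% = ((L_yarn - L_fabric) / L_fabric) * 100
Step 1: Extension = 23.9 - 23 = 0.9 cm
Step 2: Crimp% = (0.9 / 23) * 100
Step 3: Crimp% = 0.03913 * 100 = 3.913% ≈ 3.9%

3.9%


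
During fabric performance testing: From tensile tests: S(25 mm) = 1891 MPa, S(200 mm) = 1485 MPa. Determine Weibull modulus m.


Formula: m = ln(L1/L2) / ln(S2/S1)
Step 1: ln(L1/L2) = ln(25/200) = -2.07944
Step 2: S2/S1 = 1485/1891 = 0.7853
Step 3: ln(S2/S1) = ln(0.7853) = -0.24169
Step 4: m = -2.07944 / -0.24169 = 8.60

8.60 (Weibull m)


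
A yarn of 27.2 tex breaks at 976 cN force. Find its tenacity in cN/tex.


Formula: Tenacity = Breaking force / Linear density
Tenacity = 976 cN / 27.2 tex
Tenacity = 35.88 cN/tex

35.88 cN/tex


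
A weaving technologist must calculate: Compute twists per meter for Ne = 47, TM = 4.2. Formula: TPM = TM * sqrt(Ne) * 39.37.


Formula: TPM = TM * sqrt(Ne) * 39.37
Step 1: sqrt(Ne) = sqrt(47) = 6.8557
Step 2: TM * sqrt(Ne) = 4.2 * 6.8557 = 28.7939
Step 3: TPM = 28.7939 * 39.37 = 1134 twists/m

1134 twists/m


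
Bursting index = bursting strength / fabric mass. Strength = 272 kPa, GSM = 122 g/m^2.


Formula: Bursting Index = Bursting Strength / Fabric GSM
BI = 272 kPa / 122 g/m^2
BI = 2.230 kPa/(g/m^2)

2.230 kPa/(g/m^2)


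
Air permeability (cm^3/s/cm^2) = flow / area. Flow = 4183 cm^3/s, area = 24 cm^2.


Formula: Air Permeability = Airflow / Test Area
AP = 4183 cm^3/s / 24 cm^2
AP = 174.3 cm^3/s/cm^2

174.3 cm^3/s/cm^2


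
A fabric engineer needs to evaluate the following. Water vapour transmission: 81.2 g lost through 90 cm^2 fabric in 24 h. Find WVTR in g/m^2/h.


Formula: WVTR = mass_loss / (area * time)
Step 1: Convert area: 90 cm^2 = 0.009 m^2
Step 2: WVTR = 81.2 g / (0.009 m^2 * 24 h)
Step 3: WVTR = 81.2 / 0.216 = 375.9 g/m^2/h

375.9 g/m^2/h


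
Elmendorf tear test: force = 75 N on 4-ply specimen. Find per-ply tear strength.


Formula: Per-ply strength = Total force / Number of plies
Per-ply = 75 N / 4
Per-ply = 18.75 N

18.75 N


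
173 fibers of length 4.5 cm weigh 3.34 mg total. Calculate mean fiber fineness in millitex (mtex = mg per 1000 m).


Formula: fineness (mtex) = mass (mg) / total length (km) = (mass_mg / total_length_m) * 1000
Step 1: Convert fiber length: 4.5 cm = 0.045 m
Step 2: Total fiber length = 173 * 0.045 = 7.785 m
Step 3: Linear density = 3.34 mg / 7.785 m = 0.4290 mg/m
Step 4: fineness = 0.4290 * 1000 = 429.0 mtex

429.0 mtex


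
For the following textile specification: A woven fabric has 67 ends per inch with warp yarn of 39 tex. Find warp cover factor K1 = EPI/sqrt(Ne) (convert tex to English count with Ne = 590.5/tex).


Formula: K1 = EPI / sqrt(Ne), with Ne = 590.5 / tex_warp
Step 1: Ne = 590.5 / 39 = 15.141
Step 2: sqrt(Ne) = sqrt(15.141) = 3.8911
Step 3: K1 = 67 / 3.8911 = 17.2

17.2


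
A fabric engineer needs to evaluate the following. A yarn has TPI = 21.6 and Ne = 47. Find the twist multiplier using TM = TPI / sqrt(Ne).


Formula: TM = TPI / sqrt(Ne)
Step 1: sqrt(Ne) = sqrt(47) = 6.8557
Step 2: TM = 21.6 / 6.8557 = 3.15

3.15 TM


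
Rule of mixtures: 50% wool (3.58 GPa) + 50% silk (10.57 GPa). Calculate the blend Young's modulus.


Formula: Blend property = (fraction_A * property_A) + (fraction_B * property_B)
Step 1: Contribution A = 50/100 * 3.58 GPa = 1.79 GPa
Step 2: Contribution B = 50/100 * 10.57 GPa = 5.285 GPa
Step 3: Blend Young's modulus = 1.79 + 5.285 = 7.075 GPa

7.075 GPa


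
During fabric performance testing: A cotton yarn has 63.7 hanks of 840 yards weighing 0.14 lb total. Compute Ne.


Formula: Ne = hanks / mass_lb
Substituting: Ne = 63.7 / 0.14
Ne = 455.0

455.0 Ne


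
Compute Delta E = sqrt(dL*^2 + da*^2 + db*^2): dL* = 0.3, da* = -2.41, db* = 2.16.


Formula: Delta E = sqrt(dL*^2 + da*^2 + db*^2)
Step 1: dL*^2 = 0.3^2 = 0.09
Step 2: da*^2 = (-2.41)^2 = 5.8081
Step 3: db*^2 = 2.16^2 = 4.6656
Step 4: Sum = 0.09 + 5.8081 + 4.6656 = 10.5637
Step 5: Delta E = sqrt(10.5637) = 3.25

3.25 Delta E


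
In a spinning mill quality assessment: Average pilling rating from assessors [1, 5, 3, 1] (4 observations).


Formula: Mean = sum / count
Sum = 1 + 5 + 3 + 1 = 10
Mean = 10 / 4 = 2.5

2.5


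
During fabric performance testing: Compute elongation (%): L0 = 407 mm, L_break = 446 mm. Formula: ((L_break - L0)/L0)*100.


Formula: Elongation (%) = ((L_break - L0) / L0) * 100
Step 1: Extension = 446 - 407 = 39 mm
Step 2: Elongation = (39 / 407) * 100
Step 3: Elongation = 0.095823 * 100 = 9.5823% ≈ 9.6%

9.6%


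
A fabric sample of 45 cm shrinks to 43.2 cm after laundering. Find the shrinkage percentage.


Formula: Shrinkage% = ((L_before - L_after) / L_before) * 100
Step 1: Shrinkage = 45 - 43.2 = 1.8 cm
Step 2: Shrinkage% = (1.8 / 45) * 100
Step 3: Shrinkage% = 0.04 * 100 = 4.0%

4.0%


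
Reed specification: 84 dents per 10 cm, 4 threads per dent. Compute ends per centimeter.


Formula: EPC = (dents per 10 cm * ends per dent) / 10
Step 1: Total ends per 10 cm = 84 * 4 = 336
Step 2: EPC = 336 / 10 = 33.6 ends/cm

33.6 ends/cm


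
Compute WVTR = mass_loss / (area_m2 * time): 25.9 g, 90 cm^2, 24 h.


Formula: WVTR = mass_loss / (area * time)
Step 1: Convert area: 90 cm^2 = 0.009 m^2
Step 2: WVTR = 25.9 g / (0.009 m^2 * 24 h)
Step 3: WVTR = 25.9 / 0.216 = 119.9 g/m^2/h

119.9 g/m^2/h


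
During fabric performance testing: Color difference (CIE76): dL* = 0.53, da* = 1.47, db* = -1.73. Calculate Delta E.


Formula: Delta E = sqrt(dL*^2 + da*^2 + db*^2)
Step 1: dL*^2 = 0.53^2 = 0.2809
Step 2: da*^2 = 1.47^2 = 2.1609
Step 3: db*^2 = (-1.73)^2 = 2.9929
Step 4: Sum = 0.2809 + 2.1609 + 2.9929 = 5.4347
Step 5: Delta E = sqrt(5.4347) = 2.33

2.33 Delta E


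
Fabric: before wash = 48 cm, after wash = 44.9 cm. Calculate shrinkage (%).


Formula: Shrinkage% = ((L_before - L_after) / L_before) * 100
Step 1: Shrinkage = 48 - 44.9 = 3.1 cm
Step 2: Shrinkage% = (3.1 / 48) * 100
Step 3: Shrinkage% = 0.064583 * 100 = 6.4583% ≈ 6.5%

6.5%


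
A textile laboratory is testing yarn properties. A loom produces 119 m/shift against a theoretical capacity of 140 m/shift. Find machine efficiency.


Formula: Efficiency% = (Actual output / Theoretical output) * 100
Efficiency% = (119 / 140) * 100
Efficiency% = 0.85 * 100 = 85.0%

85.0%


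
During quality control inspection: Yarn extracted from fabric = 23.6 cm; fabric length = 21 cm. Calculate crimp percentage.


Formula: Crimp% = ((L_yarn - L_fabric) / L_fabric) * 100
Step 1: Extension = 23.6 - 21 = 2.6 cm
Step 2: Crimp% = (2.6 / 21) * 100
Step 3: Crimp% = 0.12381 * 100 = 12.381% ≈ 12.4%

12.4%


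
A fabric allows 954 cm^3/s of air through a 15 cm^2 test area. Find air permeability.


Formula: Air Permeability = Airflow / Test Area
AP = 954 cm^3/s / 15 cm^2
AP = 63.6 cm^3/s/cm^2

63.6 cm^3/s/cm^2


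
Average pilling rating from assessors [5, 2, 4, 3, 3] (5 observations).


Formula: Mean = sum / count
Sum = 5 + 2 + 4 + 3 + 3 = 17
Mean = 17 / 5 = 3.4

3.4


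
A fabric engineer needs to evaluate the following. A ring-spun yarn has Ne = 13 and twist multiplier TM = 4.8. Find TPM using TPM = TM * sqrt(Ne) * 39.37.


Formula: TPM = TM * sqrt(Ne) * 39.37
Step 1: sqrt(Ne) = sqrt(13) = 3.6056
Step 2: TM * sqrt(Ne) = 4.8 * 3.6056 = 17.3069
Step 3: TPM = 17.3069 * 39.37 = 681 twists/m

681 twists/m


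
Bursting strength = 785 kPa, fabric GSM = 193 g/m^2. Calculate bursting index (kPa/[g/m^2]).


Formula: Bursting Index = Bursting Strength / Fabric GSM
BI = 785 kPa / 193 g/m^2
BI = 4.067 kPa/(g/m^2)

4.067 kPa/(g/m^2)


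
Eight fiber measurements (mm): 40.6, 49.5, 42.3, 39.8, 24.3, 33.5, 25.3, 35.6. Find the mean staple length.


Formula: Mean = sum of lengths / count
Sum = 40.6 + 49.5 + 42.3 + 39.8 + 24.3 + 33.5 + 25.3 + 35.6
Sum = 290.9 mm
Mean = 290.9 / 8 = 36.36 mm

36.36 mm


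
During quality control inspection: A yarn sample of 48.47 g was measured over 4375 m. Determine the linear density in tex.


Formula: Tex = (mass_g / length_m) * 1000
Substituting: Tex = (48.47 / 4375) * 1000
Intermediate: 48.47 / 4375 = 0.01107886 g/m
Tex = 0.01107886 * 1000 = 11.08 tex

11.08 tex


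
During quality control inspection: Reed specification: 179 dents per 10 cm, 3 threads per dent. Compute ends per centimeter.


Formula: EPC = (dents per 10 cm * ends per dent) / 10
Step 1: Total ends per 10 cm = 179 * 3 = 537
Step 2: EPC = 537 / 10 = 53.7 ends/cm

53.7 ends/cm


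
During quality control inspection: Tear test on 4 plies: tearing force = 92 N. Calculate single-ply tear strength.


Formula: Per-ply strength = Total force / Number of plies
Per-ply = 92 N / 4
Per-ply = 23 N

23 N


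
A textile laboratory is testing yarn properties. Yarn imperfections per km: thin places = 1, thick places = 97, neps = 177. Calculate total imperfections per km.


Formula: Total = thin places + thick places + neps
Total = 1 + 97 + 177
Total = 275 imperfections/km

275 imperfections/km


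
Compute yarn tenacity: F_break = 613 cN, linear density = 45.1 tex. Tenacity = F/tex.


Formula: Tenacity = Breaking force / Linear density
Tenacity = 613 cN / 45.1 tex
Tenacity = 13.59 cN/tex

13.59 cN/tex


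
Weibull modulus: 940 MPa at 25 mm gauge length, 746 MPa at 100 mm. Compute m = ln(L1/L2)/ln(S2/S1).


Formula: m = ln(L1/L2) / ln(S2/S1)
Step 1: ln(L1/L2) = ln(25/100) = -1.38629
Step 2: S2/S1 = 746/940 = 0.79362
Step 3: ln(S2/S1) = ln(0.79362) = -0.23115
Step 4: m = -1.38629 / -0.23115 = 6.00

6.00 (Weibull m)


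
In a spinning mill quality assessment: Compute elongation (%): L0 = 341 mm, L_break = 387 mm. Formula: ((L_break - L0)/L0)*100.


Formula: Elongation (%) = ((L_break - L0) / L0) * 100
Step 1: Extension = 387 - 341 = 46 mm
Step 2: Elongation = (46 / 341) * 100
Step 3: Elongation = 0.134897 * 100 = 13.4897% ≈ 13.5%

13.5%


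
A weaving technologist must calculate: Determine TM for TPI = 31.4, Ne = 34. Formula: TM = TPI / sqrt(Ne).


Formula: TM = TPI / sqrt(Ne)
Step 1: sqrt(Ne) = sqrt(34) = 5.831
Step 2: TM = 31.4 / 5.831 = 5.39

5.39 TM


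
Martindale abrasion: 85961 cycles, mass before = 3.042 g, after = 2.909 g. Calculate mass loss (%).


Formula: Mass loss% = ((m_before - m_after) / m_before) * 100
Step 1: Mass loss = 3.042 - 2.909 = 0.133 g
Step 2: Ratio = 0.133 / 3.042 = 0.0437212
Step 3: Mass loss% = 0.0437212 * 100 = 4.37212% ≈ 4.37%

4.37%


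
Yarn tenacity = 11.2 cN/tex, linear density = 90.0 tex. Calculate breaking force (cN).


Formula: Breaking force = Tenacity * Linear density
F = 11.2 cN/tex * 90.0 tex
F = 1008.00 cN

1008.00 cN


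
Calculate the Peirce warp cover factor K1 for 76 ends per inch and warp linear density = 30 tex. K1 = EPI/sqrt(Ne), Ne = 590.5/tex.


Formula: K1 = EPI / sqrt(Ne), with Ne = 590.5 / tex_warp
Step 1: Ne = 590.5 / 30 = 19.683
Step 2: sqrt(Ne) = sqrt(19.683) = 4.4366
Step 3: K1 = 76 / 4.4366 = 17.1

17.1
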